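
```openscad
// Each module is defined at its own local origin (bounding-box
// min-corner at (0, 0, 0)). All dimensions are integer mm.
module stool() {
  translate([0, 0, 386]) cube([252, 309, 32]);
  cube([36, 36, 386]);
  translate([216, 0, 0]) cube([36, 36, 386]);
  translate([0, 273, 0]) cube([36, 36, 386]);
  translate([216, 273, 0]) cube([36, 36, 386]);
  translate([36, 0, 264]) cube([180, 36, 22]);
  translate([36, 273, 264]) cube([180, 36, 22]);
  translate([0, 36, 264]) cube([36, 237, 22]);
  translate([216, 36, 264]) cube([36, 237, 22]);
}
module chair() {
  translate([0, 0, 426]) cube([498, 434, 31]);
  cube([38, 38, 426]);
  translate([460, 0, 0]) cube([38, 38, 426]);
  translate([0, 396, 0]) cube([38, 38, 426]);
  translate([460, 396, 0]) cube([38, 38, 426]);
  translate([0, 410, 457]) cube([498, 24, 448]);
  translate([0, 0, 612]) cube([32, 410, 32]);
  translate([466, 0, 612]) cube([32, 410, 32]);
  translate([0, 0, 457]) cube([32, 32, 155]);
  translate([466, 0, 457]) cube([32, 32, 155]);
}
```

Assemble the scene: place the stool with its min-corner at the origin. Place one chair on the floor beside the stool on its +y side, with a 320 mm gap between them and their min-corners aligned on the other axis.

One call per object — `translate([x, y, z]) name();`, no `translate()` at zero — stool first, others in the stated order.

stool();
translate([0, 629, 0]) chair();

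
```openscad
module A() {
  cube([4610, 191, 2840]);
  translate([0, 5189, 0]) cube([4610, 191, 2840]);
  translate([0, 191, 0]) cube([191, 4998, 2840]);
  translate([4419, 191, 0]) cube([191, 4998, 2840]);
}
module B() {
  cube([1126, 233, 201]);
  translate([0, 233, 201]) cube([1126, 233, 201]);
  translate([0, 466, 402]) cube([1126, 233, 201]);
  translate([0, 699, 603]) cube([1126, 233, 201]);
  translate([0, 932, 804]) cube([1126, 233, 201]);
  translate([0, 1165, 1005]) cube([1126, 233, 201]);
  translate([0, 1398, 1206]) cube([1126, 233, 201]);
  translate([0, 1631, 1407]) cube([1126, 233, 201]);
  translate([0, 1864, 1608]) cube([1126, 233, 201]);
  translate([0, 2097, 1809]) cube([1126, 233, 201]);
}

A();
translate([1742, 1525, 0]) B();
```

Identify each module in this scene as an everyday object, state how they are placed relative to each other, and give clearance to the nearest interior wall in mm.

A is a house frame. B is a staircase. The staircase sits inside the house frame, centred. The clearance to the nearest interior wall is 1334 mm.

Clearances: x = 1551, y = 1334; minimum 1334 mm.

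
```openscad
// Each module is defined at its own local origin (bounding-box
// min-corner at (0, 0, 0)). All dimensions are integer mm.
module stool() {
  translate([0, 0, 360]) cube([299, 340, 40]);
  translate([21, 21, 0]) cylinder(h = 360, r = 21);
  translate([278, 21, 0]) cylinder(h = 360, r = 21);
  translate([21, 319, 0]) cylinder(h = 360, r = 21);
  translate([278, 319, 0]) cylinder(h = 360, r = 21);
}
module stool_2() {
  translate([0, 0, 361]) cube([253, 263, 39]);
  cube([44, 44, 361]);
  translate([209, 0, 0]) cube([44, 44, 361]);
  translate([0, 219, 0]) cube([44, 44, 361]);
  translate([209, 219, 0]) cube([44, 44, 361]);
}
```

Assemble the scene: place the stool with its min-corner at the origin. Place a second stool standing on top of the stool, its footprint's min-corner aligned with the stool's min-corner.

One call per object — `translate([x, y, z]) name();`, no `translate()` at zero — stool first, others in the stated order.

stool();
translate([0, 0, 400]) stool_2();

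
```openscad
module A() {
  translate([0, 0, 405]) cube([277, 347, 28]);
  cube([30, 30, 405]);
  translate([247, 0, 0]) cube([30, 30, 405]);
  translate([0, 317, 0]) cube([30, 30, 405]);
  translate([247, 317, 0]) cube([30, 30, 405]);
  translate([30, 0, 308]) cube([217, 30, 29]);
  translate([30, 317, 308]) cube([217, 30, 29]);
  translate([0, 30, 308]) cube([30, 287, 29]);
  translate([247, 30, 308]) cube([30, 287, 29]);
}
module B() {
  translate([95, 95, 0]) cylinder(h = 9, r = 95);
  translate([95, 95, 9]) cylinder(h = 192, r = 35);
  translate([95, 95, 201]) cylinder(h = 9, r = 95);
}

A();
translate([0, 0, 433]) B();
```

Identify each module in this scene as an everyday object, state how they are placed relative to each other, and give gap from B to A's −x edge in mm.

The spool's min-x is at 0; the stool's min-x is 0; gap = 0 mm.

A is a stool. B is a spool. The spool is on top of the stool. The gap from the spool to the stool's −x edge is 0 mm.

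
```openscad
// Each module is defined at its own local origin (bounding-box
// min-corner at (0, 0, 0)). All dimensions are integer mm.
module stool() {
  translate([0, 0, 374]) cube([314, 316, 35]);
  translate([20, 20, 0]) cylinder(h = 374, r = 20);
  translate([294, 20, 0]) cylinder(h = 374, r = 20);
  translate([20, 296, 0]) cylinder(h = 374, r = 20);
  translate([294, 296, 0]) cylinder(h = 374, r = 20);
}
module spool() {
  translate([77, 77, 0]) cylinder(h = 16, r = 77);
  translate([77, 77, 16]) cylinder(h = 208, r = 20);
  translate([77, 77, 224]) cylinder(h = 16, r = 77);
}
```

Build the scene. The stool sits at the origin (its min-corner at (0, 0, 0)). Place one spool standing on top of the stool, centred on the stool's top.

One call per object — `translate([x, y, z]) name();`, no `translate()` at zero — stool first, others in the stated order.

stool();
translate([80, 81, 409]) spool();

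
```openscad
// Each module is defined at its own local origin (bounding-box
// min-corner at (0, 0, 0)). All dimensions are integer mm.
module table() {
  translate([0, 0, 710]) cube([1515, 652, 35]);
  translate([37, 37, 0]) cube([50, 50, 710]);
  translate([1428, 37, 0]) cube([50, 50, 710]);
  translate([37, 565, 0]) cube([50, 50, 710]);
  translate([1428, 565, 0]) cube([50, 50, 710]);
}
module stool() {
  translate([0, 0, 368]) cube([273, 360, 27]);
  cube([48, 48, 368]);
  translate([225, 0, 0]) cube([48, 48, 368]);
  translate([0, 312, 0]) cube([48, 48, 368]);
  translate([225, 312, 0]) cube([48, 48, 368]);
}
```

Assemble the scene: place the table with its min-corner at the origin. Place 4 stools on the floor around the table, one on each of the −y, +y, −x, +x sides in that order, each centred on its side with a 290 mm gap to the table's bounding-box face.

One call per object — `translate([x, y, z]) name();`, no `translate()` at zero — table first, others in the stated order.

table();
translate([621, -650, 0]) stool();
translate([621, 942, 0]) stool();
translate([-563, 146, 0]) stool();
translate([1805, 146, 0]) stool();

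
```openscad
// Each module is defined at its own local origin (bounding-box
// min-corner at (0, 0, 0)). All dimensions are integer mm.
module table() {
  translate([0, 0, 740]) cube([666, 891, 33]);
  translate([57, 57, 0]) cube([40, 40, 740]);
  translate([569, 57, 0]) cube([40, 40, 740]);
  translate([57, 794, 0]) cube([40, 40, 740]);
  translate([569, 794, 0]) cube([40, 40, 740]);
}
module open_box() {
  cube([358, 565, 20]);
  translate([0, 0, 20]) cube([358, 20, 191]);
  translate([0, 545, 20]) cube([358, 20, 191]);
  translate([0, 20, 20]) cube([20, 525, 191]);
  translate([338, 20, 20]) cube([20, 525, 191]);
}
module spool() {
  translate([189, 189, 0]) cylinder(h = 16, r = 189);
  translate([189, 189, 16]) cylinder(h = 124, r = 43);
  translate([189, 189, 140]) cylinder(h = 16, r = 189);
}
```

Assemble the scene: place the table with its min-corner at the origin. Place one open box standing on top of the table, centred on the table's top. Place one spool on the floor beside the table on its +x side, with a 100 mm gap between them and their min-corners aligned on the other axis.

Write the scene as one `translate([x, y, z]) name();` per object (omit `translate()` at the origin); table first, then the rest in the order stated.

table();
translate([154, 163, 773]) open_box();
translate([766, 0, 0]) spool();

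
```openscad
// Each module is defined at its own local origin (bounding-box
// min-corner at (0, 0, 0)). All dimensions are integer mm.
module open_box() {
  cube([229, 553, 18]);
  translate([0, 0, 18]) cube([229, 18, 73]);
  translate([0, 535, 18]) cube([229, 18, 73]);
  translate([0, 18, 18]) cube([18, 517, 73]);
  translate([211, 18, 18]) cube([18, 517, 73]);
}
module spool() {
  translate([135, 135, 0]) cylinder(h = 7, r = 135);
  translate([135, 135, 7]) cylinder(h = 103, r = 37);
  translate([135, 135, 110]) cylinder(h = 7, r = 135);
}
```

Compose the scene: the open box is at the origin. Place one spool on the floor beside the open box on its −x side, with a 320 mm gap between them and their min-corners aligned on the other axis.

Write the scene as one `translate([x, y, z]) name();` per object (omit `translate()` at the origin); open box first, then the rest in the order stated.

open_box();
translate([-590, 0, 0]) spool();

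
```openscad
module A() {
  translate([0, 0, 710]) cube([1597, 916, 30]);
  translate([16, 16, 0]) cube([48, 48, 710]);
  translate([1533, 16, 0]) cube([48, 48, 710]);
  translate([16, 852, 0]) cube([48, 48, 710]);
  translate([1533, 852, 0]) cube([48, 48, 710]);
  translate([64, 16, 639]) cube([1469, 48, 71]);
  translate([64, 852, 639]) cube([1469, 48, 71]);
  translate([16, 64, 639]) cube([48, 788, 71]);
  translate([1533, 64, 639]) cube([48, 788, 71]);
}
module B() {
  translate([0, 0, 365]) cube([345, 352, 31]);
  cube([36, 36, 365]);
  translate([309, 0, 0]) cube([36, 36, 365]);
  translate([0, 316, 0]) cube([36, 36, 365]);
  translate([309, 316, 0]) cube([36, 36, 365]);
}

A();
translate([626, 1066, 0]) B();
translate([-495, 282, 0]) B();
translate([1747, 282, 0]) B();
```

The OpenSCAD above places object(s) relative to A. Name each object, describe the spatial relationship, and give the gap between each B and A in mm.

A is a table. B is a stool. Three stools sit around the table at the +y, −x, +x sides. The gap between each stool and the table is 150 mm.

Each stool's nearest face is 150 mm from the table's bounding box.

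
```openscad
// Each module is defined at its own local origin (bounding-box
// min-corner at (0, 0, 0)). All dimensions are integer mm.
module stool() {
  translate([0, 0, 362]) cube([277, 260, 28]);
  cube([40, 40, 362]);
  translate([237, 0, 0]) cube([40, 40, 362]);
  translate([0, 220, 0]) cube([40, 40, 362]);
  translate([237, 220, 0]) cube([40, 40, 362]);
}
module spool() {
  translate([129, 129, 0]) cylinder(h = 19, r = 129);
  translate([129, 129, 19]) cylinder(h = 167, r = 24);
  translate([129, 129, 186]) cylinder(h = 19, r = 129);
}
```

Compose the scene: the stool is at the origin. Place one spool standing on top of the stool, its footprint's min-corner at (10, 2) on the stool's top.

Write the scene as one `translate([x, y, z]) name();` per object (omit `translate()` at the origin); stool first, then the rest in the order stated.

stool();
translate([10, 2, 390]) spool();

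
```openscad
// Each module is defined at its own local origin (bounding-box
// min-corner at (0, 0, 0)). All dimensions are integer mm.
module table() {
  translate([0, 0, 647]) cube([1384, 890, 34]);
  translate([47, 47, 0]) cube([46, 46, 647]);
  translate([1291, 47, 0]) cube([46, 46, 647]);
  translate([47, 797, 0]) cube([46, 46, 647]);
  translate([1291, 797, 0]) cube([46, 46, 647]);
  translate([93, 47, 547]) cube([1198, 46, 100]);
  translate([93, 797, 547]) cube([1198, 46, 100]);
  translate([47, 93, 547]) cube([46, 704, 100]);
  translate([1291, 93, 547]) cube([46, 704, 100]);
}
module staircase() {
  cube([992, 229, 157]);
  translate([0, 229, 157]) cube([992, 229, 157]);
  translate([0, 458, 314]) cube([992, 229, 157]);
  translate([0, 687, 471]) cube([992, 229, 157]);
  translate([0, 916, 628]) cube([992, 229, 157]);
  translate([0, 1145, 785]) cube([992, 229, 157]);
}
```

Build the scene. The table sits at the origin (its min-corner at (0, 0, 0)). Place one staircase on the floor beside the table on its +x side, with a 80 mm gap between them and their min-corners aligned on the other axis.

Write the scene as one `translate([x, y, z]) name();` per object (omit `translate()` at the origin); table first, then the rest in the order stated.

table();
translate([1464, 0, 0]) staircase();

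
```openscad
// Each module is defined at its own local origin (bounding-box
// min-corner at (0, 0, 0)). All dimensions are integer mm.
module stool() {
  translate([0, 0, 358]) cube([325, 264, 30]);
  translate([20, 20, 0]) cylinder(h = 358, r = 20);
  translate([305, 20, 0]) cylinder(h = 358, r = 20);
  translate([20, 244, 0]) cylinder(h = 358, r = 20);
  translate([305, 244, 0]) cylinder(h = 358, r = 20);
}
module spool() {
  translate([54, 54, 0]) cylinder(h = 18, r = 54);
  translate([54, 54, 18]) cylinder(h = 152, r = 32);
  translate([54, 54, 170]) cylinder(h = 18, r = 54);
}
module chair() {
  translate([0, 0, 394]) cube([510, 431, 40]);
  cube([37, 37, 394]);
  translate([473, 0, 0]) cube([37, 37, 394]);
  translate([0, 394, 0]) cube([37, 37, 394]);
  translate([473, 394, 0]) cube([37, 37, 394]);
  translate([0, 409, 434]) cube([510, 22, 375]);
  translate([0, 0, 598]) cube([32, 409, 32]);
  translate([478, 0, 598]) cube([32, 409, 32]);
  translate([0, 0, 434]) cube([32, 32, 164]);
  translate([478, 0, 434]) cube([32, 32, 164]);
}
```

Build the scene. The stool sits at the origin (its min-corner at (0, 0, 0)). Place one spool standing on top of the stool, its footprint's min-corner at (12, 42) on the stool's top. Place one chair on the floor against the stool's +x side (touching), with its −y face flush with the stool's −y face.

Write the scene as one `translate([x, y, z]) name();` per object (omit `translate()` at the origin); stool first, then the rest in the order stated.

stool();
translate([12, 42, 388]) spool();
translate([325, 0, 0]) chair();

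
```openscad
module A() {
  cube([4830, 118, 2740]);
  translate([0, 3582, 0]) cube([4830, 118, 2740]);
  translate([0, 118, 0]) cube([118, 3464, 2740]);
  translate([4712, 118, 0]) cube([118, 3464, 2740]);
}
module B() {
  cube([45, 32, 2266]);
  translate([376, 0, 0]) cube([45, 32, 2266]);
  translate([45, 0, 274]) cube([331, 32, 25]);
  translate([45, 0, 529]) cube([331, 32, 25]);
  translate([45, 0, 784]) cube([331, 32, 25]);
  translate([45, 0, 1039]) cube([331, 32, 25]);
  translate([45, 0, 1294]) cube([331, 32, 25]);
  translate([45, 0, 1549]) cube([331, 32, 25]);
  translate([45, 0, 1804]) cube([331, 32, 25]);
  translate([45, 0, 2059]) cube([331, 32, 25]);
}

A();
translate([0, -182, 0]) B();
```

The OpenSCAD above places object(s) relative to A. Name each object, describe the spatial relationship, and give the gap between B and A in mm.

The ladder's nearest face is 150 mm from the house frame's −y face.

A is a house frame. B is a ladder. The ladder is on the floor beside the house frame on its −y side. The gap between the ladder and the house frame is 150 mm.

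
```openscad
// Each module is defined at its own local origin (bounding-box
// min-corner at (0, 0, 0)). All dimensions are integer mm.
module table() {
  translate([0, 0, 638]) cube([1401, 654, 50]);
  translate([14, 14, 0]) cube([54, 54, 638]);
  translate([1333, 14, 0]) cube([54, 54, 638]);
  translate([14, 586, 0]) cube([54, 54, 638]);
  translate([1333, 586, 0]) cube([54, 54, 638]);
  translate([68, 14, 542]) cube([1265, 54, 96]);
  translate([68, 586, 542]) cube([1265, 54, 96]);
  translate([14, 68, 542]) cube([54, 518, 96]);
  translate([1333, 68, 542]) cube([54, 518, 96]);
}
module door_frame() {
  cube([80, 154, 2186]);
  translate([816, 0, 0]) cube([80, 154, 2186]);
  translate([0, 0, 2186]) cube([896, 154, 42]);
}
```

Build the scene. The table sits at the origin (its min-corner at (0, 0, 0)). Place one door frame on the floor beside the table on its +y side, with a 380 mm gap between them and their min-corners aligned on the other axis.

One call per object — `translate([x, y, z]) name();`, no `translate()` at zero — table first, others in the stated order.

table();
translate([0, 1034, 0]) door_frame();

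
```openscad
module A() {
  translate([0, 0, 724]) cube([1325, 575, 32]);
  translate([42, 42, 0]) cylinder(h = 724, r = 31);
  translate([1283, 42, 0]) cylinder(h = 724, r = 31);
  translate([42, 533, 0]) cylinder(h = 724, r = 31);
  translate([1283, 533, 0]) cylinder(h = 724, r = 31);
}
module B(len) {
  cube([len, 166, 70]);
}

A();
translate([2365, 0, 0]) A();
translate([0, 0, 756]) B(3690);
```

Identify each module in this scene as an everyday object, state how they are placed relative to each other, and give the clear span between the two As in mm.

A is a table. B is a beam. A beam spans the tops of two tables. The clear span between the two tables is 1040 mm.

Second table starts at x = 2365; first ends at x = 1325; clear span = 2365 − 1325 = 1040 mm.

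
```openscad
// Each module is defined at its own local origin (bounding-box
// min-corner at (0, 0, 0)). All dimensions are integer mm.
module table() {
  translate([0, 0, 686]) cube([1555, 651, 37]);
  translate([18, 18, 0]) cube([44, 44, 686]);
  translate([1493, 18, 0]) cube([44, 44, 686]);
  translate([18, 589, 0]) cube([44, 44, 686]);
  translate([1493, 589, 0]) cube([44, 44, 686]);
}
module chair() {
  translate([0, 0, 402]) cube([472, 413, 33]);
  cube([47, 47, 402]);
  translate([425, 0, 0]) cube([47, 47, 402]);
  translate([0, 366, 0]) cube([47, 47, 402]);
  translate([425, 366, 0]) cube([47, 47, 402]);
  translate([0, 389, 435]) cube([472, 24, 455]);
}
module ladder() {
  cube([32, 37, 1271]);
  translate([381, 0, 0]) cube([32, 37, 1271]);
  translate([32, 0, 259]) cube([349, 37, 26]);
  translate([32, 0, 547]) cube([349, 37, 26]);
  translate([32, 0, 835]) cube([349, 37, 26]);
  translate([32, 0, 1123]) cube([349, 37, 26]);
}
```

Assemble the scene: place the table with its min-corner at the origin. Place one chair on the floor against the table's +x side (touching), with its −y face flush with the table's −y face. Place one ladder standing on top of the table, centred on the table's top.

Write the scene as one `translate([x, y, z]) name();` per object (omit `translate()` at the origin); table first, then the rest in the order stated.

table();
translate([1555, 0, 0]) chair();
translate([571, 307, 723]) ladder();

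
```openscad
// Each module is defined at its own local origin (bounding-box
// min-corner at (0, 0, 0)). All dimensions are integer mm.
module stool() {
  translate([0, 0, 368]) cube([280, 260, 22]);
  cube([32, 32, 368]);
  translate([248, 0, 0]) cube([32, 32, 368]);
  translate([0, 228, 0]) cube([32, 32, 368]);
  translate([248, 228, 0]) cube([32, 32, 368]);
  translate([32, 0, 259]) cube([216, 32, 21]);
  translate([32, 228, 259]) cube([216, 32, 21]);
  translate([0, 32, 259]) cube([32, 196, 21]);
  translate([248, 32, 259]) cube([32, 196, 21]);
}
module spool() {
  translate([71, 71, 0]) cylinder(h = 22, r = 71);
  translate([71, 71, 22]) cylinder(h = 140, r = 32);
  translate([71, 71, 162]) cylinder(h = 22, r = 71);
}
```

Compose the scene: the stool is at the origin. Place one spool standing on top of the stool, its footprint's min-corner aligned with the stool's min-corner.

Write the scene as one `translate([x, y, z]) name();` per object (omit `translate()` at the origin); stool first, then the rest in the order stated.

stool();
translate([0, 0, 390]) spool();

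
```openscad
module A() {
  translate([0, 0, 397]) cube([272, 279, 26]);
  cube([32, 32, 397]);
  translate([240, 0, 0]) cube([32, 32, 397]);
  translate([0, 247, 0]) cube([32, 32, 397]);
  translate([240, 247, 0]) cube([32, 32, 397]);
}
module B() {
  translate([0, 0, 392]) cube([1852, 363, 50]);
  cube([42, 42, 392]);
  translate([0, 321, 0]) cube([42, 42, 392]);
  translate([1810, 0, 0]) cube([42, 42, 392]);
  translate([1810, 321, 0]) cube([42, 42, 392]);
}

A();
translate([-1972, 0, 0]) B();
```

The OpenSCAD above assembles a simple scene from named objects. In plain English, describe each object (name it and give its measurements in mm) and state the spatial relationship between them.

A is a simple wooden stool: a rectangular seat 272 mm (x) by 279 mm (y), 26 mm thick, top face at z = 423 mm, on four square legs, each 32×32 mm in cross-section. The legs rest on z = 0, each flush with a corner of the seat.

B is a bench: a 1852×363 mm seat slab, 50 mm thick, top at z = 442 mm, on four 42×42 mm square legs flush with the seat corners and standing on z = 0.

The bench is on the floor beside the stool on its −x side.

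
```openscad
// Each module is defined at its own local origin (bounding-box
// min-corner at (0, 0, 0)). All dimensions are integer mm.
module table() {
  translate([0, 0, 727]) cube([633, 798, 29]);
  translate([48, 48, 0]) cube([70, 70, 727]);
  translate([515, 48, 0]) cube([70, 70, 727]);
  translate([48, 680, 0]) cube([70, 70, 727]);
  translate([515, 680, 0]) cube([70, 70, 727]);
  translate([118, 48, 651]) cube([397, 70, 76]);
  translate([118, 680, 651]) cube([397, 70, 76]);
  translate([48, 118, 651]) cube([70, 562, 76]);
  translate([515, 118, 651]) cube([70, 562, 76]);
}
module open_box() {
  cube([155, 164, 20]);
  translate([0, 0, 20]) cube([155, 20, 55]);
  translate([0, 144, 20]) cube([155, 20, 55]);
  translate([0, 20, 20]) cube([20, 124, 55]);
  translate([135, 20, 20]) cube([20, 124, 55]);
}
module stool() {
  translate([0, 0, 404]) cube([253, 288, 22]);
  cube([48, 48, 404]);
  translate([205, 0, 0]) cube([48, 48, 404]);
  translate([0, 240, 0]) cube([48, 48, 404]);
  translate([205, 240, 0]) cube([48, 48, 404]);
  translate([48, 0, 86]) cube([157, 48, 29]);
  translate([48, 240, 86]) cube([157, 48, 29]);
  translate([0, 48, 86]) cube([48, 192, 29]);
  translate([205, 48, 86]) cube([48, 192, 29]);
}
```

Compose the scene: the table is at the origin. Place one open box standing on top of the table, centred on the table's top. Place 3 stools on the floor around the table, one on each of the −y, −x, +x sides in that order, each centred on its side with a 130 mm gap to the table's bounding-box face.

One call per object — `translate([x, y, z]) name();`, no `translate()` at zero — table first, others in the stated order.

table();
translate([239, 317, 756]) open_box();
translate([190, -418, 0]) stool();
translate([-383, 255, 0]) stool();
translate([763, 255, 0]) stool();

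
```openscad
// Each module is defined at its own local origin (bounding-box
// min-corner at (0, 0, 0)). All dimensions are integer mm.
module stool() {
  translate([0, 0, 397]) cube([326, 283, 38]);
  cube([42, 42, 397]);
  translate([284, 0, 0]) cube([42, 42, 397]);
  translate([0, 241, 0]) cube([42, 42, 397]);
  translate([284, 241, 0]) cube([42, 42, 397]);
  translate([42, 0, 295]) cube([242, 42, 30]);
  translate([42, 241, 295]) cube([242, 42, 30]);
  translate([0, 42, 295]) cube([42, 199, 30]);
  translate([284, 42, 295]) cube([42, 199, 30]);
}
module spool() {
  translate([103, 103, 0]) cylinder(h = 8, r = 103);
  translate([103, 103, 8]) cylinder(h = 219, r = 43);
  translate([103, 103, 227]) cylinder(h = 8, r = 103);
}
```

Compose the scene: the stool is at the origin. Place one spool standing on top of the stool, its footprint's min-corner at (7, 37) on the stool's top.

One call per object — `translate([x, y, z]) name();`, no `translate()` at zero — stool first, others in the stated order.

stool();
translate([7, 37, 435]) spool();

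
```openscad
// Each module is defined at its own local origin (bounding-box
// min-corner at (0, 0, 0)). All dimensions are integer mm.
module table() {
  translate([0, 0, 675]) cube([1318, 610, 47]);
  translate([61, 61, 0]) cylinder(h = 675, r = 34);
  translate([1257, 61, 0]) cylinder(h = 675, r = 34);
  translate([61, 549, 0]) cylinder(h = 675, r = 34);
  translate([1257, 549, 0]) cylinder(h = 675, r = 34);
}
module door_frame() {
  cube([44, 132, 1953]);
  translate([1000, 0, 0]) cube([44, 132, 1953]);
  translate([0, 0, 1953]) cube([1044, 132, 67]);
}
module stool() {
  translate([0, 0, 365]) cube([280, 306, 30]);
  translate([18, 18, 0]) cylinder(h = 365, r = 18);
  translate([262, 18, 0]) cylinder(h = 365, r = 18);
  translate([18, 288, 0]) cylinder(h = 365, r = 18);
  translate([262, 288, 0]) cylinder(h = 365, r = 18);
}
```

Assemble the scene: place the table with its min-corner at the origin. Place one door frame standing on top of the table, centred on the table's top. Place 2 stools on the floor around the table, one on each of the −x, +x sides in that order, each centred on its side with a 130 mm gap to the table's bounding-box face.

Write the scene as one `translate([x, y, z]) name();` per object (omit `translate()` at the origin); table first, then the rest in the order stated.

table();
translate([137, 239, 722]) door_frame();
translate([-410, 152, 0]) stool();
translate([1448, 152, 0]) stool();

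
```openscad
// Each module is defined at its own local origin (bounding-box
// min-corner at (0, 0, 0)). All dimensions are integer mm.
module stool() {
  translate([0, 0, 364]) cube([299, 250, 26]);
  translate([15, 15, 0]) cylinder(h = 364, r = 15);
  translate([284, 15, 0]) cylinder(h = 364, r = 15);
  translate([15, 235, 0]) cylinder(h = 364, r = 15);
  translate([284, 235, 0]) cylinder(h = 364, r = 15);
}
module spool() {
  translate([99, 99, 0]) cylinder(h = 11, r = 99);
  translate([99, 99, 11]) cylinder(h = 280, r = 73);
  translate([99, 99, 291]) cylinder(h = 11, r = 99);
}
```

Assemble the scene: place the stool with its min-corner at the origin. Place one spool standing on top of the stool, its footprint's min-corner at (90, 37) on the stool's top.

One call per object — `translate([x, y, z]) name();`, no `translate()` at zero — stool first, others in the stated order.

stool();
translate([90, 37, 390]) spool();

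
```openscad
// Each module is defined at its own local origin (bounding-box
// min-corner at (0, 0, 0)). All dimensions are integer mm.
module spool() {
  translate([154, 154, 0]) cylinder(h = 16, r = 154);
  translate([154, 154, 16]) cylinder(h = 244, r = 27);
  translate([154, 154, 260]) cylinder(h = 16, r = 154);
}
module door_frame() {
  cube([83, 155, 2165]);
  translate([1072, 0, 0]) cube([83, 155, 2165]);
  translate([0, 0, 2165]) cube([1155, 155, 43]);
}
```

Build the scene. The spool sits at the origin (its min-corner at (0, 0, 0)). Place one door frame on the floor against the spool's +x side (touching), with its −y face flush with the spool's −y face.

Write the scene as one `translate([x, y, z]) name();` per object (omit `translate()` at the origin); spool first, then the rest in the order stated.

spool();
translate([308, 0, 0]) door_frame();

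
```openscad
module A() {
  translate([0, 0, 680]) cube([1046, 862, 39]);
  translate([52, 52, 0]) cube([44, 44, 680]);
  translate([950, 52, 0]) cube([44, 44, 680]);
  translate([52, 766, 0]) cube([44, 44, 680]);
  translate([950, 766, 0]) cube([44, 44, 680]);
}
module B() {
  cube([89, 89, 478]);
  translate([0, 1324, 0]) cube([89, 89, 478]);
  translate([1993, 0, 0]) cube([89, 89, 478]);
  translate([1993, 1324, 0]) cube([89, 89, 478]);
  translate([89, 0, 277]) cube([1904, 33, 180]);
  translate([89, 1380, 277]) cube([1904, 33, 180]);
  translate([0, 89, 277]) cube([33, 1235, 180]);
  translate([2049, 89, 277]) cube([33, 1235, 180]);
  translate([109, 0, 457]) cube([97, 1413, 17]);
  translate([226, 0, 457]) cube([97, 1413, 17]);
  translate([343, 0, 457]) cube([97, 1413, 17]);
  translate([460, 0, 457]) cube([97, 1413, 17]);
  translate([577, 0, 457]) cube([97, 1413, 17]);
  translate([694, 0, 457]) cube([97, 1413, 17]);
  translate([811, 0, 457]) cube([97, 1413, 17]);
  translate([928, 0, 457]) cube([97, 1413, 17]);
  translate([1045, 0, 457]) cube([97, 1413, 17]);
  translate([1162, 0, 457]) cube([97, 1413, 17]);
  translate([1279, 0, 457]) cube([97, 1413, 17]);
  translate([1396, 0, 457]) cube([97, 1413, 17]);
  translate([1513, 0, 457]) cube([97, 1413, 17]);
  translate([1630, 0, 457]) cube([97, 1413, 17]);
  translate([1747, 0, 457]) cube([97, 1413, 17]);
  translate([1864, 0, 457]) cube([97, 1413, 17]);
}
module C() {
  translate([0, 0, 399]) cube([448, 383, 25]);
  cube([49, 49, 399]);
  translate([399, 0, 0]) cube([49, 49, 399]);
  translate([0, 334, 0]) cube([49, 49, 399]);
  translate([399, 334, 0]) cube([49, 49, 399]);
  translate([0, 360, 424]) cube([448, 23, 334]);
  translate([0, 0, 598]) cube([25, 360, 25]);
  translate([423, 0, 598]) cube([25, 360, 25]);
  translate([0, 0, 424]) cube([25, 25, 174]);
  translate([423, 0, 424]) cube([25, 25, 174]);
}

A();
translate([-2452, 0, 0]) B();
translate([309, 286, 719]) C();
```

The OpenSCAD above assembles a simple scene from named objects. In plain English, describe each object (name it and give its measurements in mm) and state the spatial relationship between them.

A is a table with a 1046×862 mm rectangular top, 39 mm thick, top surface at z = 719 mm, supported by four 44×44 mm square legs, each inset 52 mm from the nearest pair of top edges, running from the floor.

B is a bed frame 2082 mm long (x) by 1413 mm wide (y). Four 89×89 mm corner posts, 478 mm tall, at the corners of the footprint. Four rails of 33 mm thickness and 180 mm height run between adjacent posts with their undersides at z = 277 mm, their outer faces flush with the outside of the frame (the two x-running rails run between the posts' inner faces; the two y-running rails run between the posts' inner faces). 16 slats, each 97 mm wide (x) and 17 mm thick, lie across the top of the two x-running rails, running the full 1413 mm width of the frame in y; the slats are evenly spaced along x between the inner faces of the end posts with equal gaps (rounded down to the nearest mm) at the −x end and between each pair — any rounding remainder accumulates at the +x end.

C is a chair: 448×383 mm seat, 25 mm thick, top at z = 424 mm, on four 49 mm square corner legs flush with the seat edges. A 23 mm thick backrest slab spans the full seat width, extending 334 mm above the seat top, its back face flush with the seat's +y edge. Two armrests of 25×25 mm section run along each side from the seat's front edge to the front of the backrest, top faces 199 mm above the seat top and outer faces flush with the seat's x-edges; a 25×25 mm post under the front of each armrest stands on the seat at the front corner.

The bed frame is on the floor beside the table on its −x side. The chair is on top of the table.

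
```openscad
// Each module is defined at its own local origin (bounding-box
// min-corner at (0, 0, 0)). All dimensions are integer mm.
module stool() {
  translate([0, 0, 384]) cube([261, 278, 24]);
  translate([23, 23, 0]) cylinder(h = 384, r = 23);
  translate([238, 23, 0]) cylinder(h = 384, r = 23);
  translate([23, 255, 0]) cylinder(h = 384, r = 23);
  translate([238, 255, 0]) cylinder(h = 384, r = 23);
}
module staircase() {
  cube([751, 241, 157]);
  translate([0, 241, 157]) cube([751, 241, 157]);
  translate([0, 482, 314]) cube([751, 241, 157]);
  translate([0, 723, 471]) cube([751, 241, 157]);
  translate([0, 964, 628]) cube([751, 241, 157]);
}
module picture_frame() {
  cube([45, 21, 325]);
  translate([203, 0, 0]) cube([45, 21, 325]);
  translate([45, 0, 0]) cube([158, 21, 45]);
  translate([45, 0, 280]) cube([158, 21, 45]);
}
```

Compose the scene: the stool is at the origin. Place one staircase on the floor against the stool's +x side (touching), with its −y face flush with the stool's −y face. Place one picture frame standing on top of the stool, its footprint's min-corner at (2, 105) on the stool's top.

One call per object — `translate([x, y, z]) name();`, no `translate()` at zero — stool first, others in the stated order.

stool();
translate([261, 0, 0]) staircase();
translate([2, 105, 408]) picture_frame();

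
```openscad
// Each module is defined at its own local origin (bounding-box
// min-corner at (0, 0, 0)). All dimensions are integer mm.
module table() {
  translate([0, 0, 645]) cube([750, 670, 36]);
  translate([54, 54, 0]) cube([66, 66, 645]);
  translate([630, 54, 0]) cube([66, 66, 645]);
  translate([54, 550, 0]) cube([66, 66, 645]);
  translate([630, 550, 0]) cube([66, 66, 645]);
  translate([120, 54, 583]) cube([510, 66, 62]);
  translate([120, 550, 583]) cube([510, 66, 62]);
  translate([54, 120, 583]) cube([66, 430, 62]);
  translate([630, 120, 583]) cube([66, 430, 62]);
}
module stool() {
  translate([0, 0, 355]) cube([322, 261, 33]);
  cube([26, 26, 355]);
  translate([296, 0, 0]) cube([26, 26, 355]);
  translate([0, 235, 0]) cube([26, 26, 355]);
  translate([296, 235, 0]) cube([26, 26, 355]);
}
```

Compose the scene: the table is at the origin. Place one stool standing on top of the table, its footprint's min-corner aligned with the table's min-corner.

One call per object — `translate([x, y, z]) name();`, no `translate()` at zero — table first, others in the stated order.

table();
translate([0, 0, 681]) stool();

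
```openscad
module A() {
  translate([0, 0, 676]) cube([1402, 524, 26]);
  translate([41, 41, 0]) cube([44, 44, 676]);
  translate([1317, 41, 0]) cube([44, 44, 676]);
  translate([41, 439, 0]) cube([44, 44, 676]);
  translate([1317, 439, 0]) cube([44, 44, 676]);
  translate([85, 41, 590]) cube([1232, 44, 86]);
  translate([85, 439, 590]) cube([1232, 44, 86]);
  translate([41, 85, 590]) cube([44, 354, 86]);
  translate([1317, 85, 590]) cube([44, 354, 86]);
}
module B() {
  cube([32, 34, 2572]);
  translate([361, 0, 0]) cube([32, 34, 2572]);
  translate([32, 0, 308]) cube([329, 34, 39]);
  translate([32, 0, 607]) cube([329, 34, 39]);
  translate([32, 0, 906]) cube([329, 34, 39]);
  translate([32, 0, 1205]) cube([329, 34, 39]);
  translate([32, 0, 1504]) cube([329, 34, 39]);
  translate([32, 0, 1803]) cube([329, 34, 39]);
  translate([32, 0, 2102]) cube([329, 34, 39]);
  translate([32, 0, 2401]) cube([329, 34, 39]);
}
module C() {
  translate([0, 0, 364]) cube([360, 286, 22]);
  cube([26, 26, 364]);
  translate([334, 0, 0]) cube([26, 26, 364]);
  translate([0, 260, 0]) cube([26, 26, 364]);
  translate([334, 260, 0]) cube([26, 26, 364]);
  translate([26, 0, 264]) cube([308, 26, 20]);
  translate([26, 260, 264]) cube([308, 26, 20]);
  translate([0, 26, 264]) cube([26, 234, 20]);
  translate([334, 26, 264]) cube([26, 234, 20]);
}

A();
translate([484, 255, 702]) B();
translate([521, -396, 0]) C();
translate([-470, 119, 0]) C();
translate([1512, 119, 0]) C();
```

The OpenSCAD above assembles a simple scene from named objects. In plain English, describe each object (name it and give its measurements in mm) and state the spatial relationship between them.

A is a table: top 1402 mm (x) × 524 mm (y), 26 mm thick, upper face at z = 702 mm, on four 44×44 mm square legs, each inset 41 mm from the nearest pair of top edges, running from z = 0 to the bottom of the top. Four apron rails, 44 mm thick and 86 mm tall, run between adjacent legs with their top edges flush with the underside of the top and their outer faces flush with the legs' outer faces.

B is a wooden ladder with two side rails of 32×34 mm section and 2572 mm height, set 393 mm apart overall. Between them run 8 rectangular rungs (34 mm deep, 39 mm thick), front faces flush with the rails' −y face. The bottom of the first rung is 308 mm above the floor and each subsequent rung is 299 mm higher than the one below.

C is a four-legged stool. The seat is a 360×286×22 mm slab whose top surface is at z = 386 mm; four square legs, each 26×26 mm in cross-section, run from the floor (z = 0) to the underside of the seat, each flush with a corner of the seat. Four stretchers, 26 mm wide and 20 mm tall, connect adjacent legs with their undersides at z = 264 mm, each running between the inner faces of the legs it joins and aligned with the legs' outer faces on the other axis.

The ladder is on top of the table. Three stools sit around the table at the −y, −x, +x sides.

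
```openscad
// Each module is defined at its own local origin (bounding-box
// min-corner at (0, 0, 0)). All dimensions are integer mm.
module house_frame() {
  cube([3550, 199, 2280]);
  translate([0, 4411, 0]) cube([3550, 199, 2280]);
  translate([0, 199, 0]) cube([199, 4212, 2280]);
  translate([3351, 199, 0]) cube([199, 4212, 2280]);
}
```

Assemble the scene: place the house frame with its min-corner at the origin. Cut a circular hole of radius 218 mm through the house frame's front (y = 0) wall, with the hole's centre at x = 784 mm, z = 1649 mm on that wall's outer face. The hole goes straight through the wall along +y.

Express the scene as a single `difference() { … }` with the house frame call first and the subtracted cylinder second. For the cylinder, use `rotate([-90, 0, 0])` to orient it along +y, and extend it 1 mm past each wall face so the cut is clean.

difference() {
  house_frame();
  translate([784, -1, 1649]) rotate([-90, 0, 0]) cylinder(h = 201, r = 218);
}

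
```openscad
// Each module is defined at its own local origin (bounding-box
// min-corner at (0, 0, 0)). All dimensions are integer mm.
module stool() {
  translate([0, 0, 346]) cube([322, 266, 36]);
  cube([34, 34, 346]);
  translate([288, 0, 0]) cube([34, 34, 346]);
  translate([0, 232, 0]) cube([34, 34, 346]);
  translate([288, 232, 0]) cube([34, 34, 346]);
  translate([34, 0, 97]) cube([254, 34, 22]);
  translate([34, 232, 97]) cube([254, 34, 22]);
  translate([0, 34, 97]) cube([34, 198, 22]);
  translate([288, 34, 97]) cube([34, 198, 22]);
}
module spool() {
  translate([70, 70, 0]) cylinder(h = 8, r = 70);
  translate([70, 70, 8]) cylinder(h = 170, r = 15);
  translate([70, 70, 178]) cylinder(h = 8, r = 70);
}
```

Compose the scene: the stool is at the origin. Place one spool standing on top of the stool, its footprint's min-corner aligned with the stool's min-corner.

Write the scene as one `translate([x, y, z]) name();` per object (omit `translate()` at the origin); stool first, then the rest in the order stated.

stool();
translate([0, 0, 382]) spool();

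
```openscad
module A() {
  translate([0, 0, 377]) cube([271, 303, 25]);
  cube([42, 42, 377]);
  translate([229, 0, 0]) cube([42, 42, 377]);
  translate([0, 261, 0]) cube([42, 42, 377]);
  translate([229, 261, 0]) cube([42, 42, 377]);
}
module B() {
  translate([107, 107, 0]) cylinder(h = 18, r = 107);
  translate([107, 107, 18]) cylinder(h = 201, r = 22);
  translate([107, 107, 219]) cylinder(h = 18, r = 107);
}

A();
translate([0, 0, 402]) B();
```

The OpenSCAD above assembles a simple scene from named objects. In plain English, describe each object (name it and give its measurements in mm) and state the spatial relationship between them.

A is a four-legged stool. The seat is 271×303 mm, 25 mm thick, top at z = 402 mm. It stands on four square legs, each 42×42 mm in cross-section, from z = 0 to the seat underside, each flush with a corner of the seat.

B is a spool: two coaxial disc flanges of radius 107 mm and thickness 18 mm, joined by a core cylinder of radius 22 mm and height 201 mm. The lower flange rests on z = 0 and the three cylinders share a vertical axis.

The spool is on top of the stool.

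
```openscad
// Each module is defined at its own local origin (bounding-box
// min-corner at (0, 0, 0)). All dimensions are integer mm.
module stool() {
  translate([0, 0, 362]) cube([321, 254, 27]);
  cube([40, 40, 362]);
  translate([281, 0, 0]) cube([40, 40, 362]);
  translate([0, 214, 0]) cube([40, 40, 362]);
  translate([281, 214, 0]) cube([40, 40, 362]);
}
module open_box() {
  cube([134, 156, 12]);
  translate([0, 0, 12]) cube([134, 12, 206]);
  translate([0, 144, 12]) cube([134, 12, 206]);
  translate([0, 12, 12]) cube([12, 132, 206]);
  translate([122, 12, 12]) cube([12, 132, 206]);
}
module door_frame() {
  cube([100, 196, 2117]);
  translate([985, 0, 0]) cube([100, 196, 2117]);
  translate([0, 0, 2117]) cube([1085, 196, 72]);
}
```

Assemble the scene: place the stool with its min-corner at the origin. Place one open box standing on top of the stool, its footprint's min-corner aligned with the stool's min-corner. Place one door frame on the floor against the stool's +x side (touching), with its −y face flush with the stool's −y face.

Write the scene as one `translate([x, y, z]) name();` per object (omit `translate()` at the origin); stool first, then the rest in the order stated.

stool();
translate([0, 0, 389]) open_box();
translate([321, 0, 0]) door_frame();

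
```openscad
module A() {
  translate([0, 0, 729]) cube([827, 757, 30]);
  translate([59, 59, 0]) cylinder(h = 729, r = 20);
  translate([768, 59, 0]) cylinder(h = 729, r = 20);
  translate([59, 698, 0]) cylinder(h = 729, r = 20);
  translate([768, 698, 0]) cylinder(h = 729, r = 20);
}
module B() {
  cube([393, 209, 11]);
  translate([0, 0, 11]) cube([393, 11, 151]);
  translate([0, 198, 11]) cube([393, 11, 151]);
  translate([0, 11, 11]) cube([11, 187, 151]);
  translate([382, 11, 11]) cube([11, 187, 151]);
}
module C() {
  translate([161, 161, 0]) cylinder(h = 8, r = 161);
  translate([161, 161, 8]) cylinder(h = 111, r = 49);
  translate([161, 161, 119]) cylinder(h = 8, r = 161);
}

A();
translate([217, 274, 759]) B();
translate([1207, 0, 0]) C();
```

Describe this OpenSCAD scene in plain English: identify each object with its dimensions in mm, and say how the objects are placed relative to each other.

A is a table with a 827×757 mm rectangular top, 30 mm thick, top surface at z = 759 mm, supported by four round legs of 40 mm diameter, each leg's bounding box inset 39 mm from the nearest pair of top edges, running from the floor.

B is an open storage box with external size 393×209×162 mm and wall thickness 11 mm (the base is also 11 mm thick). The base covers the whole footprint; the four walls stand on the base, with the y-facing walls full-width and the x-facing walls fitting between their inner faces.

C is a spool: two coaxial disc flanges of radius 161 mm and thickness 8 mm, joined by a core cylinder of radius 49 mm and height 111 mm. The lower flange rests on z = 0 and the three cylinders share a vertical axis.

The open box is on top of the table, centred. The spool is on the floor beside the table on its +x side.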